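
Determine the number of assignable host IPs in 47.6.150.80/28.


Host bits = 32 - 28 = 4
Total addresses = 2^4 = 16
Usable = total - 2 (network and broadcast)
Usable hosts: 14


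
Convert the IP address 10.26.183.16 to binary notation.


10 = 00001010
26 = 00011010
183 = 10110111
16 = 00010000
Binary: 00001010.00011010.10110111.00010000


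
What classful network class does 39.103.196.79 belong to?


First octet: 39
Binary: 00100111
0xxxxxxx -> Class A (1-126)
Class A, default mask 255.0.0.0 (/8)


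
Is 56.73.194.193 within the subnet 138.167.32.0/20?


Subnet network: 138.167.32.0
Test IP AND mask: 56.73.192.0
No, 56.73.194.193 is not in 138.167.32.0/20


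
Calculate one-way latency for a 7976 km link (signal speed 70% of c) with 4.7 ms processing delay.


Speed = 0.7 * 3e5 km/s = 210000 km/s
Propagation delay = 7976 / 210000 = 0.038 s = 37.981 ms
Processing delay = 4.7 ms
Total one-way latency = 42.681 ms


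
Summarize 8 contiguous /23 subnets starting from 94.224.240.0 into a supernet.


Original prefix: /23
Number of subnets: 8 = 2^3
New prefix = 23 - 3 = 20
Supernet: 94.224.240.0/20


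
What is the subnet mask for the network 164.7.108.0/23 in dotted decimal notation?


/23 means 23 network bits, 9 host bits
Binary: 11111111111111111111111000000000
Mask: 255.255.254.0


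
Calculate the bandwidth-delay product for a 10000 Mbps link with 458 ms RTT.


BDP = bandwidth * RTT
= 10000 Mbps * 458 ms
= 10000 * 1e6 * 458 / 1000 bits
= 4580000000 bits
= 572500000 bytes
= 559082.0312 KB
BDP = 4580000000 bits (572500000 bytes)


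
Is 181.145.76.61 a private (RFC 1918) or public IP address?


RFC 1918 private ranges:
  10.0.0.0/8 (10.0.0.0 - 10.255.255.255)
  172.16.0.0/12 (172.16.0.0 - 172.31.255.255)
  192.168.0.0/16 (192.168.0.0 - 192.168.255.255)
Public (not in any RFC 1918 range)


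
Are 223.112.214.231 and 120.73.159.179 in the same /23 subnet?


Mask: 255.255.254.0
223.112.214.231 AND mask = 223.112.214.0
120.73.159.179 AND mask = 120.73.158.0
No, different subnets (223.112.214.0 vs 120.73.158.0)


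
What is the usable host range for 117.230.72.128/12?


Network: 117.224.0.0
Broadcast: 117.239.255.255
First usable = network + 1
Last usable = broadcast - 1
Range: 117.224.0.1 to 117.239.255.254


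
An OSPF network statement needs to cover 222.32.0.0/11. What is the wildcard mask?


Subnet mask: 255.224.0.0
Wildcard = 255.255.255.255 - subnet mask
255 - 255 = 0
255 - 224 = 31
255 - 0 = 255
255 - 0 = 255
Wildcard: 0.31.255.255


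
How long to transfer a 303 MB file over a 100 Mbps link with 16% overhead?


Effective throughput = 100 * (1 - 16/100) = 84 Mbps
File size in Mb = 303 * 8 = 2424 Mb
Time = 2424 / 84
Time = 28.8571 seconds


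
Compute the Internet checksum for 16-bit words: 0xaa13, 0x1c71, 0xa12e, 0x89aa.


Sum all words (with carry folding):
+ 0xaa13 = 0xaa13
+ 0x1c71 = 0xc684
+ 0xa12e = 0x67b3
+ 0x89aa = 0xf15d
One's complement: ~0xf15d
Checksum = 0x0ea2


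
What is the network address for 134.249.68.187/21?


IP:   10000110.11111001.01000100.10111011
Mask: 11111111.11111111.11111000.00000000
AND operation:
Net:  10000110.11111001.01000000.00000000
Network: 134.249.64.0/21


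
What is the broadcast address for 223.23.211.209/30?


Network: 223.23.211.208/30
Host bits = 2
Set all host bits to 1:
Broadcast: 223.23.211.211


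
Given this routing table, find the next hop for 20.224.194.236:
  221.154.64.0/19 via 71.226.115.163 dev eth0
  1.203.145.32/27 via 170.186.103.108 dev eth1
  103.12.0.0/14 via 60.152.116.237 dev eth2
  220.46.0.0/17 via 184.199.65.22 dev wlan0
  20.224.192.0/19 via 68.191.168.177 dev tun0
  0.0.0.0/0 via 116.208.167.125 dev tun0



Longest prefix match for 20.224.194.236:
  /19 221.154.64.0: no
  /27 1.203.145.32: no
  /14 103.12.0.0: no
  /17 220.46.0.0: no
  /19 20.224.192.0: MATCH
  /0 0.0.0.0: MATCH
Selected: next-hop 68.191.168.177 via tun0 (matched /19)


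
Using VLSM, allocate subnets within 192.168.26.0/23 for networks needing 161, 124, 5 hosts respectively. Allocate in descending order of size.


161 hosts -> /24 (254 usable): 192.168.26.0/24
124 hosts -> /25 (126 usable): 192.168.27.0/25
5 hosts -> /29 (6 usable): 192.168.27.128/29
Allocation: 192.168.26.0/24 (161 hosts, 254 usable); 192.168.27.0/25 (124 hosts, 126 usable); 192.168.27.128/29 (5 hosts, 6 usable)


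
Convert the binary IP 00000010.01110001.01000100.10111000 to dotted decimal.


00000010 = 2
01110001 = 113
01000100 = 68
10111000 = 184
IP: 2.113.68.184


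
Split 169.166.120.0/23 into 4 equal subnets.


New prefix = 23 + 2 = 25
Each subnet has 128 addresses
  169.166.120.0/25
  169.166.120.128/25
  169.166.121.0/25
  169.166.121.128/25
Subnets: 169.166.120.0/25, 169.166.120.128/25, 169.166.121.0/25, 169.166.121.128/25


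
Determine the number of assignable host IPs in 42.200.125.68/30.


Host bits = 32 - 30 = 2
Total addresses = 2^2 = 4
Usable = total - 2 (network and broadcast)
Usable hosts: 2


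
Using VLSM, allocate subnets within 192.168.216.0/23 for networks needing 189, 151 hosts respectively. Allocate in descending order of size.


189 hosts -> /24 (254 usable): 192.168.216.0/24
151 hosts -> /24 (254 usable): 192.168.217.0/24
Allocation: 192.168.216.0/24 (189 hosts, 254 usable); 192.168.217.0/24 (151 hosts, 254 usable)


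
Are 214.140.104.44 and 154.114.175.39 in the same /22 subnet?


Mask: 255.255.252.0
214.140.104.44 AND mask = 214.140.104.0
154.114.175.39 AND mask = 154.114.172.0
No, different subnets (214.140.104.0 vs 154.114.172.0)


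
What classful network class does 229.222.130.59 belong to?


First octet: 229
Binary: 11100101
1110xxxx -> Class D (224-239)
Class D (multicast), default mask N/A


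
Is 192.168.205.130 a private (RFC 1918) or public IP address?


RFC 1918 private ranges:
  10.0.0.0/8 (10.0.0.0 - 10.255.255.255)
  172.16.0.0/12 (172.16.0.0 - 172.31.255.255)
  192.168.0.0/16 (192.168.0.0 - 192.168.255.255)
Private (in 192.168.0.0/16)


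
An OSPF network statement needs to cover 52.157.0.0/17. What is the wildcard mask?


Subnet mask: 255.255.128.0
Wildcard = 255.255.255.255 - subnet mask
255 - 255 = 0
255 - 255 = 0
255 - 128 = 127
255 - 0 = 255
Wildcard: 0.0.127.255


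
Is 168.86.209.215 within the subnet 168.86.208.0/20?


Subnet network: 168.86.208.0
Test IP AND mask: 168.86.208.0
Yes, 168.86.209.215 is in 168.86.208.0/20


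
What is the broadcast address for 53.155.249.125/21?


Network: 53.155.248.0/21
Host bits = 11
Set all host bits to 1:
Broadcast: 53.155.255.255


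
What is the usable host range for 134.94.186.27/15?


Network: 134.94.0.0
Broadcast: 134.95.255.255
First usable = network + 1
Last usable = broadcast - 1
Range: 134.94.0.1 to 134.95.255.254


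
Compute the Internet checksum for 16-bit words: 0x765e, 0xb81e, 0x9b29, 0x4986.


Sum all words (with carry folding):
+ 0x765e = 0x765e
+ 0xb81e = 0x2e7d
+ 0x9b29 = 0xc9a6
+ 0x4986 = 0x132d
One's complement: ~0x132d
Checksum = 0xecd2


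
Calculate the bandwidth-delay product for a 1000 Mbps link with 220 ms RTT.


BDP = bandwidth * RTT
= 1000 Mbps * 220 ms
= 1000 * 1e6 * 220 / 1000 bits
= 220000000 bits
= 27500000 bytes
= 26855.4688 KB
BDP = 220000000 bits (27500000 bytes)


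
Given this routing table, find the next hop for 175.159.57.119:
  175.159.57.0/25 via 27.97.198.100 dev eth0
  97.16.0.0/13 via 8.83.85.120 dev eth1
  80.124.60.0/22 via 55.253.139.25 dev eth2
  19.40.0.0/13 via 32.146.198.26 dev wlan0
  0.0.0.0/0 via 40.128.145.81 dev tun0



Longest prefix match for 175.159.57.119:
  /25 175.159.57.0: MATCH
  /13 97.16.0.0: no
  /22 80.124.60.0: no
  /13 19.40.0.0: no
  /0 0.0.0.0: MATCH
Selected: next-hop 27.97.198.100 via eth0 (matched /25)


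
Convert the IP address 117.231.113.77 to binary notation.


117 = 01110101
231 = 11100111
113 = 01110001
77 = 01001101
Binary: 01110101.11100111.01110001.01001101


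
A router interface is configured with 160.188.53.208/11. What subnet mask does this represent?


/11 means 11 network bits, 21 host bits
Binary: 11111111111000000000000000000000
Mask: 255.224.0.0


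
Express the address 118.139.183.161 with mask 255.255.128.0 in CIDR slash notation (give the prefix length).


Binary: 11111111.11111111.10000000.00000000
Count leading 1s
Prefix: /17


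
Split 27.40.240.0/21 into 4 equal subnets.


New prefix = 21 + 2 = 23
Each subnet has 512 addresses
  27.40.240.0/23
  27.40.242.0/23
  27.40.244.0/23
  27.40.246.0/23
Subnets: 27.40.240.0/23, 27.40.242.0/23, 27.40.244.0/23, 27.40.246.0/23


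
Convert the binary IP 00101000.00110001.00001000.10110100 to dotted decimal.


00101000 = 40
00110001 = 49
00001000 = 8
10110100 = 180
IP: 40.49.8.180


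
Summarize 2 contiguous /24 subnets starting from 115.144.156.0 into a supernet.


Original prefix: /24
Number of subnets: 2 = 2^1
New prefix = 24 - 1 = 23
Supernet: 115.144.156.0/23


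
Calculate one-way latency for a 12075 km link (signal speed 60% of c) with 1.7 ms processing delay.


Speed = 0.6 * 3e5 km/s = 180000 km/s
Propagation delay = 12075 / 180000 = 0.0671 s = 67.0833 ms
Processing delay = 1.7 ms
Total one-way latency = 68.7833 ms


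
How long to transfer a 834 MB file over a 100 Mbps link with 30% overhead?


Effective throughput = 100 * (1 - 30/100) = 70 Mbps
File size in Mb = 834 * 8 = 6672 Mb
Time = 6672 / 70
Time = 95.3143 seconds


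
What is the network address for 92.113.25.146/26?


IP:   01011100.01110001.00011001.10010010
Mask: 11111111.11111111.11111111.11000000
AND operation:
Net:  01011100.01110001.00011001.10000000
Network: 92.113.25.128/26


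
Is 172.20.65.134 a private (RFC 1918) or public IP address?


RFC 1918 private ranges:
  10.0.0.0/8 (10.0.0.0 - 10.255.255.255)
  172.16.0.0/12 (172.16.0.0 - 172.31.255.255)
  192.168.0.0/16 (192.168.0.0 - 192.168.255.255)
Private (in 172.16.0.0/12)


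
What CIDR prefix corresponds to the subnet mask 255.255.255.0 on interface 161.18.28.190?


Binary: 11111111.11111111.11111111.00000000
Count leading 1s
Prefix: /24


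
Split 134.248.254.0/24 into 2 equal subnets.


New prefix = 24 + 1 = 25
Each subnet has 128 addresses
  134.248.254.0/25
  134.248.254.128/25
Subnets: 134.248.254.0/25, 134.248.254.128/25


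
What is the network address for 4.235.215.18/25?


IP:   00000100.11101011.11010111.00010010
Mask: 11111111.11111111.11111111.10000000
AND operation:
Net:  00000100.11101011.11010111.00000000
Network: 4.235.215.0/25


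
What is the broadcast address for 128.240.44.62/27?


Network: 128.240.44.32/27
Host bits = 5
Set all host bits to 1:
Broadcast: 128.240.44.63


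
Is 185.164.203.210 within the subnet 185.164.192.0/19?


Subnet network: 185.164.192.0
Test IP AND mask: 185.164.192.0
Yes, 185.164.203.210 is in 185.164.192.0/19


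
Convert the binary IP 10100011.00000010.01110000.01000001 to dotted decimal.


10100011 = 163
00000010 = 2
01110000 = 112
01000001 = 65
IP: 163.2.112.65


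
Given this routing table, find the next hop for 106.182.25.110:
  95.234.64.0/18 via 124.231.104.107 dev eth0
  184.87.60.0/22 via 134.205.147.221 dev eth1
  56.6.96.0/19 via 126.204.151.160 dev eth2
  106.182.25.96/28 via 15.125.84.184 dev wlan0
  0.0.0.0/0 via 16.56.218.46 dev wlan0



Longest prefix match for 106.182.25.110:
  /18 95.234.64.0: no
  /22 184.87.60.0: no
  /19 56.6.96.0: no
  /28 106.182.25.96: MATCH
  /0 0.0.0.0: MATCH
Selected: next-hop 15.125.84.184 via wlan0 (matched /28)


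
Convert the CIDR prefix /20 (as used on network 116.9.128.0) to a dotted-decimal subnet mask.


/20 means 20 network bits, 12 host bits
Binary: 11111111111111111111000000000000
Mask: 255.255.240.0


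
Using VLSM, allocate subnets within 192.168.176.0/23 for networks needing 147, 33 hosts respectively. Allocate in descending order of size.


147 hosts -> /24 (254 usable): 192.168.176.0/24
33 hosts -> /26 (62 usable): 192.168.177.0/26
Allocation: 192.168.176.0/24 (147 hosts, 254 usable); 192.168.177.0/26 (33 hosts, 62 usable)


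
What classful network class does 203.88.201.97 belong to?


First octet: 203
Binary: 11001011
110xxxxx -> Class C (192-223)
Class C, default mask 255.255.255.0 (/24)


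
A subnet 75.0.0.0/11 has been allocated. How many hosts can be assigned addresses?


Host bits = 32 - 11 = 21
Total addresses = 2^21 = 2097152
Usable = total - 2 (network and broadcast)
Usable hosts: 2097150


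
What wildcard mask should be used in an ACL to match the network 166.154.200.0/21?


Subnet mask: 255.255.248.0
Wildcard = 255.255.255.255 - subnet mask
255 - 255 = 0
255 - 255 = 0
255 - 248 = 7
255 - 0 = 255
Wildcard: 0.0.7.255


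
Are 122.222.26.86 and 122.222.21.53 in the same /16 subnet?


Mask: 255.255.0.0
122.222.26.86 AND mask = 122.222.0.0
122.222.21.53 AND mask = 122.222.0.0
Yes, same subnet (122.222.0.0)


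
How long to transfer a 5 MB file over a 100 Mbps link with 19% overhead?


Effective throughput = 100 * (1 - 19/100) = 81 Mbps
File size in Mb = 5 * 8 = 40 Mb
Time = 40 / 81
Time = 0.4938 seconds


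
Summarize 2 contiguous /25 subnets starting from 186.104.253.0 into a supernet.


Original prefix: /25
Number of subnets: 2 = 2^1
New prefix = 25 - 1 = 24
Supernet: 186.104.253.0/24


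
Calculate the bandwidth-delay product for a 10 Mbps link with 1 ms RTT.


BDP = bandwidth * RTT
= 10 Mbps * 1 ms
= 10 * 1e6 * 1 / 1000 bits
= 10000 bits
= 1250 bytes
= 1.2207 KB
BDP = 10000 bits (1250 bytes)


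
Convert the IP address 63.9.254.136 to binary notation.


63 = 00111111
9 = 00001001
254 = 11111110
136 = 10001000
Binary: 00111111.00001001.11111110.10001000


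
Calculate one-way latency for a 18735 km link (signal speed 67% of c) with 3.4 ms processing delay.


Speed = 0.67 * 3e5 km/s = 201000 km/s
Propagation delay = 18735 / 201000 = 0.0932 s = 93.209 ms
Processing delay = 3.4 ms
Total one-way latency = 96.609 ms


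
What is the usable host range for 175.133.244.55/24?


Network: 175.133.244.0
Broadcast: 175.133.244.255
First usable = network + 1
Last usable = broadcast - 1
Range: 175.133.244.1 to 175.133.244.254


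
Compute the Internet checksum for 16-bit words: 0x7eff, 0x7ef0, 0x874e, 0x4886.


Sum all words (with carry folding):
+ 0x7eff = 0x7eff
+ 0x7ef0 = 0xfdef
+ 0x874e = 0x853e
+ 0x4886 = 0xcdc4
One's complement: ~0xcdc4
Checksum = 0x323b


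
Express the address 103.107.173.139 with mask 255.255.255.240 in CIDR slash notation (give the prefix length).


Binary: 11111111.11111111.11111111.11110000
Count leading 1s
Prefix: /28


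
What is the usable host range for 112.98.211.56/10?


Network: 112.64.0.0
Broadcast: 112.127.255.255
First usable = network + 1
Last usable = broadcast - 1
Range: 112.64.0.1 to 112.127.255.254


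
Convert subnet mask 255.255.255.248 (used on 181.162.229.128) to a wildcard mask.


Subnet mask: 255.255.255.248
Wildcard = 255.255.255.255 - subnet mask
255 - 255 = 0
255 - 255 = 0
255 - 255 = 0
255 - 248 = 7
Wildcard: 0.0.0.7


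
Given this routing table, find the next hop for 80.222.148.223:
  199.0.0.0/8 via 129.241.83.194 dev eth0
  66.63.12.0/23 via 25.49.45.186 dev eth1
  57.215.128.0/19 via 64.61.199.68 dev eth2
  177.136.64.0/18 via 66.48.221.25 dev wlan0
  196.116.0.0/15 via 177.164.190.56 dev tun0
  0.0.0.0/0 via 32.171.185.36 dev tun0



Longest prefix match for 80.222.148.223:
  /8 199.0.0.0: no
  /23 66.63.12.0: no
  /19 57.215.128.0: no
  /18 177.136.64.0: no
  /15 196.116.0.0: no
  /0 0.0.0.0: MATCH
Selected: next-hop 32.171.185.36 via tun0 (matched /0)


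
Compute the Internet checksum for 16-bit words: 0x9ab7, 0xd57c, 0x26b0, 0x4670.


Sum all words (with carry folding):
+ 0x9ab7 = 0x9ab7
+ 0xd57c = 0x7034
+ 0x26b0 = 0x96e4
+ 0x4670 = 0xdd54
One's complement: ~0xdd54
Checksum = 0x22ab


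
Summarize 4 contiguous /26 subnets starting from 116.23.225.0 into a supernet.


Original prefix: /26
Number of subnets: 4 = 2^2
New prefix = 26 - 2 = 24
Supernet: 116.23.225.0/24


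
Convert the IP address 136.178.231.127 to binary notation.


136 = 10001000
178 = 10110010
231 = 11100111
127 = 01111111
Binary: 10001000.10110010.11100111.01111111


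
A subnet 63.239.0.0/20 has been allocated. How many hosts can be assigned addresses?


Host bits = 32 - 20 = 12
Total addresses = 2^12 = 4096
Usable = total - 2 (network and broadcast)
Usable hosts: 4094


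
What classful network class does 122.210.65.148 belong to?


First octet: 122
Binary: 01111010
0xxxxxxx -> Class A (1-126)
Class A, default mask 255.0.0.0 (/8)


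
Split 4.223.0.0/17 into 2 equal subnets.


New prefix = 17 + 1 = 18
Each subnet has 16384 addresses
  4.223.0.0/18
  4.223.64.0/18
Subnets: 4.223.0.0/18, 4.223.64.0/18


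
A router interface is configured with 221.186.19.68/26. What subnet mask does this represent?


/26 means 26 network bits, 6 host bits
Binary: 11111111111111111111111111000000
Mask: 255.255.255.192


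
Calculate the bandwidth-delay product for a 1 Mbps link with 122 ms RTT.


BDP = bandwidth * RTT
= 1 Mbps * 122 ms
= 1 * 1e6 * 122 / 1000 bits
= 122000 bits
= 15250 bytes
= 14.8926 KB
BDP = 122000 bits (15250 bytes)


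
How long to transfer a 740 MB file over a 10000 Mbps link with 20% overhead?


Effective throughput = 10000 * (1 - 20/100) = 8000 Mbps
File size in Mb = 740 * 8 = 5920 Mb
Time = 5920 / 8000
Time = 0.74 seconds


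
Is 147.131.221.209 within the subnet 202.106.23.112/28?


Subnet network: 202.106.23.112
Test IP AND mask: 147.131.221.208
No, 147.131.221.209 is not in 202.106.23.112/28


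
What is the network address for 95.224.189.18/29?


IP:   01011111.11100000.10111101.00010010
Mask: 11111111.11111111.11111111.11111000
AND operation:
Net:  01011111.11100000.10111101.00010000
Network: 95.224.189.16/29


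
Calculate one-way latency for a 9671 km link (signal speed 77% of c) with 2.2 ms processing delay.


Speed = 0.77 * 3e5 km/s = 231000 km/s
Propagation delay = 9671 / 231000 = 0.0419 s = 41.8658 ms
Processing delay = 2.2 ms
Total one-way latency = 44.0658 ms


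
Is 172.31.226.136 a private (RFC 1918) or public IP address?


RFC 1918 private ranges:
  10.0.0.0/8 (10.0.0.0 - 10.255.255.255)
  172.16.0.0/12 (172.16.0.0 - 172.31.255.255)
  192.168.0.0/16 (192.168.0.0 - 192.168.255.255)
Private (in 172.16.0.0/12)


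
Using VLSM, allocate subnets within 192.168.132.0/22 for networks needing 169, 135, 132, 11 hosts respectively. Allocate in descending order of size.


169 hosts -> /24 (254 usable): 192.168.132.0/24
135 hosts -> /24 (254 usable): 192.168.133.0/24
132 hosts -> /24 (254 usable): 192.168.134.0/24
11 hosts -> /28 (14 usable): 192.168.135.0/28
Allocation: 192.168.132.0/24 (169 hosts, 254 usable); 192.168.133.0/24 (135 hosts, 254 usable); 192.168.134.0/24 (132 hosts, 254 usable); 192.168.135.0/28 (11 hosts, 14 usable)


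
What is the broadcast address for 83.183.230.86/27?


Network: 83.183.230.64/27
Host bits = 5
Set all host bits to 1:
Broadcast: 83.183.230.95


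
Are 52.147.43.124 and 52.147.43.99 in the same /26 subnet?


Mask: 255.255.255.192
52.147.43.124 AND mask = 52.147.43.64
52.147.43.99 AND mask = 52.147.43.64
Yes, same subnet (52.147.43.64)


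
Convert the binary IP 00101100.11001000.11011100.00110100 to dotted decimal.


00101100 = 44
11001000 = 200
11011100 = 220
00110100 = 52
IP: 44.200.220.52


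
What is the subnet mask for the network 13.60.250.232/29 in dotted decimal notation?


/29 means 29 network bits, 3 host bits
Binary: 11111111111111111111111111111000
Mask: 255.255.255.248


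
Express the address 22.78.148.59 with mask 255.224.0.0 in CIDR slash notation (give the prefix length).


Binary: 11111111.11100000.00000000.00000000
Count leading 1s
Prefix: /11


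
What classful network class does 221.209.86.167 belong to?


First octet: 221
Binary: 11011101
110xxxxx -> Class C (192-223)
Class C, default mask 255.255.255.0 (/24)


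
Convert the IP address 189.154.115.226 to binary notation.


189 = 10111101
154 = 10011010
115 = 01110011
226 = 11100010
Binary: 10111101.10011010.01110011.11100010


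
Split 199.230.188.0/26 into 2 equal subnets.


New prefix = 26 + 1 = 27
Each subnet has 32 addresses
  199.230.188.0/27
  199.230.188.32/27
Subnets: 199.230.188.0/27, 199.230.188.32/27


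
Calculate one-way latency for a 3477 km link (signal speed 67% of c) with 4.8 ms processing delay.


Speed = 0.67 * 3e5 km/s = 201000 km/s
Propagation delay = 3477 / 201000 = 0.0173 s = 17.2985 ms
Processing delay = 4.8 ms
Total one-way latency = 22.0985 ms


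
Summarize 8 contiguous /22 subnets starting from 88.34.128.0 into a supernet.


Original prefix: /22
Number of subnets: 8 = 2^3
New prefix = 22 - 3 = 19
Supernet: 88.34.128.0/19


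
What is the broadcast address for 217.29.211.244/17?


Network: 217.29.128.0/17
Host bits = 15
Set all host bits to 1:
Broadcast: 217.29.255.255


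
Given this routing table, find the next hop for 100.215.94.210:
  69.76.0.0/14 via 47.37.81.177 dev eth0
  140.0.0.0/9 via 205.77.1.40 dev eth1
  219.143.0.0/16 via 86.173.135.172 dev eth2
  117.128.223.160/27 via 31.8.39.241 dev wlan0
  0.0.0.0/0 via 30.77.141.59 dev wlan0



Longest prefix match for 100.215.94.210:
  /14 69.76.0.0: no
  /9 140.0.0.0: no
  /16 219.143.0.0: no
  /27 117.128.223.160: no
  /0 0.0.0.0: MATCH
Selected: next-hop 30.77.141.59 via wlan0 (matched /0)


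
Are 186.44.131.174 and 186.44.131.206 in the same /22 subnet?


Mask: 255.255.252.0
186.44.131.174 AND mask = 186.44.128.0
186.44.131.206 AND mask = 186.44.128.0
Yes, same subnet (186.44.128.0)


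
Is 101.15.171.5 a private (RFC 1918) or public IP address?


RFC 1918 private ranges:
  10.0.0.0/8 (10.0.0.0 - 10.255.255.255)
  172.16.0.0/12 (172.16.0.0 - 172.31.255.255)
  192.168.0.0/16 (192.168.0.0 - 192.168.255.255)
Public (not in any RFC 1918 range)


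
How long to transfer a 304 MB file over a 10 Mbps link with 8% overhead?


Effective throughput = 10 * (1 - 8/100) = 9.2 Mbps
File size in Mb = 304 * 8 = 2432 Mb
Time = 2432 / 9.2
Time = 264.3478 seconds


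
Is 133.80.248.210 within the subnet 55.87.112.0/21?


Subnet network: 55.87.112.0
Test IP AND mask: 133.80.248.0
No, 133.80.248.210 is not in 55.87.112.0/21


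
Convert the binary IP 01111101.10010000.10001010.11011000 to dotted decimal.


01111101 = 125
10010000 = 144
10001010 = 138
11011000 = 216
IP: 125.144.138.216


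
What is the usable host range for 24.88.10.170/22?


Network: 24.88.8.0
Broadcast: 24.88.11.255
First usable = network + 1
Last usable = broadcast - 1
Range: 24.88.8.1 to 24.88.11.254


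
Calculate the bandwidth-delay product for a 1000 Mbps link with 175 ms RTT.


BDP = bandwidth * RTT
= 1000 Mbps * 175 ms
= 1000 * 1e6 * 175 / 1000 bits
= 175000000 bits
= 21875000 bytes
= 21362.3047 KB
BDP = 175000000 bits (21875000 bytes)


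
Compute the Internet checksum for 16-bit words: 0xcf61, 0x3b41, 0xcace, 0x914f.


Sum all words (with carry folding):
+ 0xcf61 = 0xcf61
+ 0x3b41 = 0x0aa3
+ 0xcace = 0xd571
+ 0x914f = 0x66c1
One's complement: ~0x66c1
Checksum = 0x993e


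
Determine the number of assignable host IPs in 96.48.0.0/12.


Host bits = 32 - 12 = 20
Total addresses = 2^20 = 1048576
Usable = total - 2 (network and broadcast)
Usable hosts: 1048574


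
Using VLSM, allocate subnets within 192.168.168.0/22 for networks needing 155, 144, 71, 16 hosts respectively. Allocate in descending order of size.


155 hosts -> /24 (254 usable): 192.168.168.0/24
144 hosts -> /24 (254 usable): 192.168.169.0/24
71 hosts -> /25 (126 usable): 192.168.170.0/25
16 hosts -> /27 (30 usable): 192.168.170.128/27
Allocation: 192.168.168.0/24 (155 hosts, 254 usable); 192.168.169.0/24 (144 hosts, 254 usable); 192.168.170.0/25 (71 hosts, 126 usable); 192.168.170.128/27 (16 hosts, 30 usable)


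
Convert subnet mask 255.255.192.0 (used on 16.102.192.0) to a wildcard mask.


Subnet mask: 255.255.192.0
Wildcard = 255.255.255.255 - subnet mask
255 - 255 = 0
255 - 255 = 0
255 - 192 = 63
255 - 0 = 255
Wildcard: 0.0.63.255


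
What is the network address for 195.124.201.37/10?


IP:   11000011.01111100.11001001.00100101
Mask: 11111111.11000000.00000000.00000000
AND operation:
Net:  11000011.01000000.00000000.00000000
Network: 195.64.0.0/10


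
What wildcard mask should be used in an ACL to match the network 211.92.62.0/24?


Subnet mask: 255.255.255.0
Wildcard = 255.255.255.255 - subnet mask
255 - 255 = 0
255 - 255 = 0
255 - 255 = 0
255 - 0 = 255
Wildcard: 0.0.0.255


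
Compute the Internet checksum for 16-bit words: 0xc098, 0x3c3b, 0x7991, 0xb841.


Sum all words (with carry folding):
+ 0xc098 = 0xc098
+ 0x3c3b = 0xfcd3
+ 0x7991 = 0x7665
+ 0xb841 = 0x2ea7
One's complement: ~0x2ea7
Checksum = 0xd158


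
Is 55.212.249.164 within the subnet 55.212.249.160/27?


Subnet network: 55.212.249.160
Test IP AND mask: 55.212.249.160
Yes, 55.212.249.164 is in 55.212.249.160/27


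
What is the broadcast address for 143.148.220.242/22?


Network: 143.148.220.0/22
Host bits = 10
Set all host bits to 1:
Broadcast: 143.148.223.255


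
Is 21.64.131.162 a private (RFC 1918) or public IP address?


RFC 1918 private ranges:
  10.0.0.0/8 (10.0.0.0 - 10.255.255.255)
  172.16.0.0/12 (172.16.0.0 - 172.31.255.255)
  192.168.0.0/16 (192.168.0.0 - 192.168.255.255)
Public (not in any RFC 1918 range)


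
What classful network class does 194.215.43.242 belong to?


First octet: 194
Binary: 11000010
110xxxxx -> Class C (192-223)
Class C, default mask 255.255.255.0 (/24)


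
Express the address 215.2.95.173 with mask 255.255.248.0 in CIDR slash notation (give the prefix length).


Binary: 11111111.11111111.11111000.00000000
Count leading 1s
Prefix: /21


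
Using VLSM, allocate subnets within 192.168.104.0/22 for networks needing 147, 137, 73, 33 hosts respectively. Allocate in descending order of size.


147 hosts -> /24 (254 usable): 192.168.104.0/24
137 hosts -> /24 (254 usable): 192.168.105.0/24
73 hosts -> /25 (126 usable): 192.168.106.0/25
33 hosts -> /26 (62 usable): 192.168.106.128/26
Allocation: 192.168.104.0/24 (147 hosts, 254 usable); 192.168.105.0/24 (137 hosts, 254 usable); 192.168.106.0/25 (73 hosts, 126 usable); 192.168.106.128/26 (33 hosts, 62 usable)


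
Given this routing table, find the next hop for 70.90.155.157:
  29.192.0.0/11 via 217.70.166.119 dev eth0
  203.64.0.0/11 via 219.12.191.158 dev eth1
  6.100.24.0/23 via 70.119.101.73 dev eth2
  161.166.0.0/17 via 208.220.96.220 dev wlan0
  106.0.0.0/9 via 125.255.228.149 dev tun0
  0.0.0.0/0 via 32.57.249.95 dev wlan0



Longest prefix match for 70.90.155.157:
  /11 29.192.0.0: no
  /11 203.64.0.0: no
  /23 6.100.24.0: no
  /17 161.166.0.0: no
  /9 106.0.0.0: no
  /0 0.0.0.0: MATCH
Selected: next-hop 32.57.249.95 via wlan0 (matched /0)


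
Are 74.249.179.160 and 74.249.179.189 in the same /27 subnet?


Mask: 255.255.255.224
74.249.179.160 AND mask = 74.249.179.160
74.249.179.189 AND mask = 74.249.179.160
Yes, same subnet (74.249.179.160)


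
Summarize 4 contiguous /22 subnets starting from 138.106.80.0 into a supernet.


Original prefix: /22
Number of subnets: 4 = 2^2
New prefix = 22 - 2 = 20
Supernet: 138.106.80.0/20


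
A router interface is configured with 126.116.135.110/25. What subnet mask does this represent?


/25 means 25 network bits, 7 host bits
Binary: 11111111111111111111111110000000
Mask: 255.255.255.128


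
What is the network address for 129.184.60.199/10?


IP:   10000001.10111000.00111100.11000111
Mask: 11111111.11000000.00000000.00000000
AND operation:
Net:  10000001.10000000.00000000.00000000
Network: 129.128.0.0/10


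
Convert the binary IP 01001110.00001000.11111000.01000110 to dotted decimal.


01001110 = 78
00001000 = 8
11111000 = 248
01000110 = 70
IP: 78.8.248.70


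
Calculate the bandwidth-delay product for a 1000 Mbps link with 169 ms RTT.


BDP = bandwidth * RTT
= 1000 Mbps * 169 ms
= 1000 * 1e6 * 169 / 1000 bits
= 169000000 bits
= 21125000 bytes
= 20629.8828 KB
BDP = 169000000 bits (21125000 bytes)


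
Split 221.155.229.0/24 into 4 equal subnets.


New prefix = 24 + 2 = 26
Each subnet has 64 addresses
  221.155.229.0/26
  221.155.229.64/26
  221.155.229.128/26
  221.155.229.192/26
Subnets: 221.155.229.0/26, 221.155.229.64/26, 221.155.229.128/26, 221.155.229.192/26


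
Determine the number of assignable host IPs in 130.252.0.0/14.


Host bits = 32 - 14 = 18
Total addresses = 2^18 = 262144
Usable = total - 2 (network and broadcast)
Usable hosts: 262142


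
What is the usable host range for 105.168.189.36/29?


Network: 105.168.189.32
Broadcast: 105.168.189.39
First usable = network + 1
Last usable = broadcast - 1
Range: 105.168.189.33 to 105.168.189.38


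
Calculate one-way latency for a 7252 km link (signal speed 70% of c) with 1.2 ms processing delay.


Speed = 0.7 * 3e5 km/s = 210000 km/s
Propagation delay = 7252 / 210000 = 0.0345 s = 34.5333 ms
Processing delay = 1.2 ms
Total one-way latency = 35.7333 ms


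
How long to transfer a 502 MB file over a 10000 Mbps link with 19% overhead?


Effective throughput = 10000 * (1 - 19/100) = 8100.0 Mbps
File size in Mb = 502 * 8 = 4016 Mb
Time = 4016 / 8100.0
Time = 0.4958 seconds


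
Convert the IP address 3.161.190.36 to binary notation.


3 = 00000011
161 = 10100001
190 = 10111110
36 = 00100100
Binary: 00000011.10100001.10111110.00100100


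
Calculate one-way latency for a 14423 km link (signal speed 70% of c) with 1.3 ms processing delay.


Speed = 0.7 * 3e5 km/s = 210000 km/s
Propagation delay = 14423 / 210000 = 0.0687 s = 68.681 ms
Processing delay = 1.3 ms
Total one-way latency = 69.981 ms


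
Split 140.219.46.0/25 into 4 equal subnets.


New prefix = 25 + 2 = 27
Each subnet has 32 addresses
  140.219.46.0/27
  140.219.46.32/27
  140.219.46.64/27
  140.219.46.96/27
Subnets: 140.219.46.0/27, 140.219.46.32/27, 140.219.46.64/27, 140.219.46.96/27


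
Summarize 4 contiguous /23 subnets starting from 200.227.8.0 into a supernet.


Original prefix: /23
Number of subnets: 4 = 2^2
New prefix = 23 - 2 = 21
Supernet: 200.227.8.0/21


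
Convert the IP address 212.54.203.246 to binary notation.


212 = 11010100
54 = 00110110
203 = 11001011
246 = 11110110
Binary: 11010100.00110110.11001011.11110110


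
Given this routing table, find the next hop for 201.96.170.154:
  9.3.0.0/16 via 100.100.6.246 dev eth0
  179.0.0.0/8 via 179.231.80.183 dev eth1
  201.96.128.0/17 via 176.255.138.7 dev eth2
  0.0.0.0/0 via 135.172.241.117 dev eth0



Longest prefix match for 201.96.170.154:
  /16 9.3.0.0: no
  /8 179.0.0.0: no
  /17 201.96.128.0: MATCH
  /0 0.0.0.0: MATCH
Selected: next-hop 176.255.138.7 via eth2 (matched /17)


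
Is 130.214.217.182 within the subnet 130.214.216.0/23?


Subnet network: 130.214.216.0
Test IP AND mask: 130.214.216.0
Yes, 130.214.217.182 is in 130.214.216.0/23


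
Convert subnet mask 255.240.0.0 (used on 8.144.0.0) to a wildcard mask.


Subnet mask: 255.240.0.0
Wildcard = 255.255.255.255 - subnet mask
255 - 255 = 0
255 - 240 = 15
255 - 0 = 255
255 - 0 = 255
Wildcard: 0.15.255.255


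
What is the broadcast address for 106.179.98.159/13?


Network: 106.176.0.0/13
Host bits = 19
Set all host bits to 1:
Broadcast: 106.183.255.255


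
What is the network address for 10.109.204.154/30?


IP:   00001010.01101101.11001100.10011010
Mask: 11111111.11111111.11111111.11111100
AND operation:
Net:  00001010.01101101.11001100.10011000
Network: 10.109.204.152/30


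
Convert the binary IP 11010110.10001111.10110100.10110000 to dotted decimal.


11010110 = 214
10001111 = 143
10110100 = 180
10110000 = 176
IP: 214.143.180.176


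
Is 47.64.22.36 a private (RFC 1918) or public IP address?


RFC 1918 private ranges:
  10.0.0.0/8 (10.0.0.0 - 10.255.255.255)
  172.16.0.0/12 (172.16.0.0 - 172.31.255.255)
  192.168.0.0/16 (192.168.0.0 - 192.168.255.255)
Public (not in any RFC 1918 range)


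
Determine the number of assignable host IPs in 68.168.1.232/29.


Host bits = 32 - 29 = 3
Total addresses = 2^3 = 8
Usable = total - 2 (network and broadcast)
Usable hosts: 6


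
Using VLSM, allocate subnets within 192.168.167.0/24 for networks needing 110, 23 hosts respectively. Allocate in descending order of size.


110 hosts -> /25 (126 usable): 192.168.167.0/25
23 hosts -> /27 (30 usable): 192.168.167.128/27
Allocation: 192.168.167.0/25 (110 hosts, 126 usable); 192.168.167.128/27 (23 hosts, 30 usable)


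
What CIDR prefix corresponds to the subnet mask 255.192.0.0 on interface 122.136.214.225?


Binary: 11111111.11000000.00000000.00000000
Count leading 1s
Prefix: /10


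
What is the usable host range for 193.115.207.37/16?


Network: 193.115.0.0
Broadcast: 193.115.255.255
First usable = network + 1
Last usable = broadcast - 1
Range: 193.115.0.1 to 193.115.255.254


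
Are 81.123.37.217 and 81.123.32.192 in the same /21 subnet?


Mask: 255.255.248.0
81.123.37.217 AND mask = 81.123.32.0
81.123.32.192 AND mask = 81.123.32.0
Yes, same subnet (81.123.32.0)


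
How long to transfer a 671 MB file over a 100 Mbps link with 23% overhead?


Effective throughput = 100 * (1 - 23/100) = 77 Mbps
File size in Mb = 671 * 8 = 5368 Mb
Time = 5368 / 77
Time = 69.7143 seconds


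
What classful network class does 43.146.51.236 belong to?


First octet: 43
Binary: 00101011
0xxxxxxx -> Class A (1-126)
Class A, default mask 255.0.0.0 (/8)


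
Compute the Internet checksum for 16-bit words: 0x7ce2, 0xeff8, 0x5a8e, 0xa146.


Sum all words (with carry folding):
+ 0x7ce2 = 0x7ce2
+ 0xeff8 = 0x6cdb
+ 0x5a8e = 0xc769
+ 0xa146 = 0x68b0
One's complement: ~0x68b0
Checksum = 0x974f


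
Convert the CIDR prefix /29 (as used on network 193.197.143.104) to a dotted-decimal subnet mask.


/29 means 29 network bits, 3 host bits
Binary: 11111111111111111111111111111000
Mask: 255.255.255.248


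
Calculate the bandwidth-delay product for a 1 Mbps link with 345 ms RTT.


BDP = bandwidth * RTT
= 1 Mbps * 345 ms
= 1 * 1e6 * 345 / 1000 bits
= 345000 bits
= 43125 bytes
= 42.1143 KB
BDP = 345000 bits (43125 bytes)


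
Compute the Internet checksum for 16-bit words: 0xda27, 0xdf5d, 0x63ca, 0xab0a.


Sum all words (with carry folding):
+ 0xda27 = 0xda27
+ 0xdf5d = 0xb985
+ 0x63ca = 0x1d50
+ 0xab0a = 0xc85a
One's complement: ~0xc85a
Checksum = 0x37a5


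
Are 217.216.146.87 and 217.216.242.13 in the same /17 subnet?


Mask: 255.255.128.0
217.216.146.87 AND mask = 217.216.128.0
217.216.242.13 AND mask = 217.216.128.0
Yes, same subnet (217.216.128.0)


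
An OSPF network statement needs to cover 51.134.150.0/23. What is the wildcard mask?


Subnet mask: 255.255.254.0
Wildcard = 255.255.255.255 - subnet mask
255 - 255 = 0
255 - 255 = 0
255 - 254 = 1
255 - 0 = 255
Wildcard: 0.0.1.255


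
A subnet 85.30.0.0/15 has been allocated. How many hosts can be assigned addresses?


Host bits = 32 - 15 = 17
Total addresses = 2^17 = 131072
Usable = total - 2 (network and broadcast)
Usable hosts: 131070


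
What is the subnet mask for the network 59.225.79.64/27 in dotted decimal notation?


/27 means 27 network bits, 5 host bits
Binary: 11111111111111111111111111100000
Mask: 255.255.255.224


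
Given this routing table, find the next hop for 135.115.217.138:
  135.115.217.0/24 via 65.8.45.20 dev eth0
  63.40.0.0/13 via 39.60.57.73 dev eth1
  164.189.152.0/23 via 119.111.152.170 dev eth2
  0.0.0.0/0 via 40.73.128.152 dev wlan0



Longest prefix match for 135.115.217.138:
  /24 135.115.217.0: MATCH
  /13 63.40.0.0: no
  /23 164.189.152.0: no
  /0 0.0.0.0: MATCH
Selected: next-hop 65.8.45.20 via eth0 (matched /24)


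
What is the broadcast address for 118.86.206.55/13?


Network: 118.80.0.0/13
Host bits = 19
Set all host bits to 1:
Broadcast: 118.87.255.255


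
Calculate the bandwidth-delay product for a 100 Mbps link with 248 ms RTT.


BDP = bandwidth * RTT
= 100 Mbps * 248 ms
= 100 * 1e6 * 248 / 1000 bits
= 24800000 bits
= 3100000 bytes
= 3027.3438 KB
BDP = 24800000 bits (3100000 bytes)


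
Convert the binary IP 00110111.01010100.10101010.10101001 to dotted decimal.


00110111 = 55
01010100 = 84
10101010 = 170
10101001 = 169
IP: 55.84.170.169


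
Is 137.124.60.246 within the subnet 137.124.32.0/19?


Subnet network: 137.124.32.0
Test IP AND mask: 137.124.32.0
Yes, 137.124.60.246 is in 137.124.32.0/19


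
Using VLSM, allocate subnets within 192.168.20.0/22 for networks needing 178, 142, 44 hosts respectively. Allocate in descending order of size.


178 hosts -> /24 (254 usable): 192.168.20.0/24
142 hosts -> /24 (254 usable): 192.168.21.0/24
44 hosts -> /26 (62 usable): 192.168.22.0/26
Allocation: 192.168.20.0/24 (178 hosts, 254 usable); 192.168.21.0/24 (142 hosts, 254 usable); 192.168.22.0/26 (44 hosts, 62 usable)


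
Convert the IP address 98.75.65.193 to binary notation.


98 = 01100010
75 = 01001011
65 = 01000001
193 = 11000001
Binary: 01100010.01001011.01000001.11000001


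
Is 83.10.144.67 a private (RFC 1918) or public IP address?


RFC 1918 private ranges:
  10.0.0.0/8 (10.0.0.0 - 10.255.255.255)
  172.16.0.0/12 (172.16.0.0 - 172.31.255.255)
  192.168.0.0/16 (192.168.0.0 - 192.168.255.255)
Public (not in any RFC 1918 range)


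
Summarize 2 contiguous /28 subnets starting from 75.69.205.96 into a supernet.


Original prefix: /28
Number of subnets: 2 = 2^1
New prefix = 28 - 1 = 27
Supernet: 75.69.205.96/27


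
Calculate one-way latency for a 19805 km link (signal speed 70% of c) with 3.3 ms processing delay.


Speed = 0.7 * 3e5 km/s = 210000 km/s
Propagation delay = 19805 / 210000 = 0.0943 s = 94.3095 ms
Processing delay = 3.3 ms
Total one-way latency = 97.6095 ms


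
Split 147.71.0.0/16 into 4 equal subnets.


New prefix = 16 + 2 = 18
Each subnet has 16384 addresses
  147.71.0.0/18
  147.71.64.0/18
  147.71.128.0/18
  147.71.192.0/18
Subnets: 147.71.0.0/18, 147.71.64.0/18, 147.71.128.0/18, 147.71.192.0/18


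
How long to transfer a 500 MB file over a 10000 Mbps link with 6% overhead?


Effective throughput = 10000 * (1 - 6/100) = 9400 Mbps
File size in Mb = 500 * 8 = 4000 Mb
Time = 4000 / 9400
Time = 0.4255 seconds


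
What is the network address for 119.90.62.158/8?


IP:   01110111.01011010.00111110.10011110
Mask: 11111111.00000000.00000000.00000000
AND operation:
Net:  01110111.00000000.00000000.00000000
Network: 119.0.0.0/8


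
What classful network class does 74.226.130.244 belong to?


First octet: 74
Binary: 01001010
0xxxxxxx -> Class A (1-126)
Class A, default mask 255.0.0.0 (/8)


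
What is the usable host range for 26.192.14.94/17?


Network: 26.192.0.0
Broadcast: 26.192.127.255
First usable = network + 1
Last usable = broadcast - 1
Range: 26.192.0.1 to 26.192.127.254


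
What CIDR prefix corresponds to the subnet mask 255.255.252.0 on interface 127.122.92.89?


Binary: 11111111.11111111.11111100.00000000
Count leading 1s
Prefix: /22


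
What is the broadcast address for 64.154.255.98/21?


Network: 64.154.248.0/21
Host bits = 11
Set all host bits to 1:
Broadcast: 64.154.255.255


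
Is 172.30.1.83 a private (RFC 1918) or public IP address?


RFC 1918 private ranges:
  10.0.0.0/8 (10.0.0.0 - 10.255.255.255)
  172.16.0.0/12 (172.16.0.0 - 172.31.255.255)
  192.168.0.0/16 (192.168.0.0 - 192.168.255.255)
Private (in 172.16.0.0/12)


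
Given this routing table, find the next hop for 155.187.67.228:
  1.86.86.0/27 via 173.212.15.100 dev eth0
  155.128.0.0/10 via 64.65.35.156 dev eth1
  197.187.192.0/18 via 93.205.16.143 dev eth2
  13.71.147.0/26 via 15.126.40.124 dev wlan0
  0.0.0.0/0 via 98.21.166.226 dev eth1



Longest prefix match for 155.187.67.228:
  /27 1.86.86.0: no
  /10 155.128.0.0: MATCH
  /18 197.187.192.0: no
  /26 13.71.147.0: no
  /0 0.0.0.0: MATCH
Selected: next-hop 64.65.35.156 via eth1 (matched /10)
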